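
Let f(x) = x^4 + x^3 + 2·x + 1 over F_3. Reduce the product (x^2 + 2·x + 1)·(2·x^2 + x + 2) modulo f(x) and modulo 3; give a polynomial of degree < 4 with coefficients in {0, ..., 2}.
a · b ≡ x (mod f(x))

Multiply as integer polynomials: a · b = 2·x^4 + 5·x^3 + 6·x^2 + 5·x + 2. Reducing coefficients mod 3: a · b ≡ 2·x^4 + 2·x^3 + 2·x + 2. Now divide by f(x) = x^4 + x^3 + 2·x + 1 in F_3[x], eliminating the leading term at each step:
  leading term 2·x^4: subtract (2)·f(x) = 2·x^4 + 2·x^3 + x + 2, leaving x (coefficients mod 3)
The degree is now < 4, so this is the remainder. Hence a · b ≡ x in F_3[x]/(f).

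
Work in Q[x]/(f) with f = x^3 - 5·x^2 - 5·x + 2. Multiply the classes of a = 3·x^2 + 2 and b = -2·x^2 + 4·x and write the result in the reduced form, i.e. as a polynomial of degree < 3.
First multiply in Q[x] without reducing: a · b = -6·x^4 + 12·x^3 - 4·x^2 + 8·x. Now divide by f(x) = x^3 - 5·x^2 - 5·x + 2, eliminating the leading term at each step:
  leading term -6·x^4: subtract (-6·x)·f(x) = -6·x^4 + 30·x^3 + 30·x^2 - 12·x, leaving -18·x^3 - 34·x^2 + 20·x
  leading term -18·x^3: subtract (-18)·f(x) = -18·x^3 + 90·x^2 + 90·x - 36, leaving -124·x^2 - 70·x + 36
The degree is now < 3, so this is the remainder. Hence a · b ≡ -124·x^2 - 70·x + 36 in Q[x]/(f).

Final answer: a · b ≡ -124·x^2 - 70·x + 36 (mod f(x))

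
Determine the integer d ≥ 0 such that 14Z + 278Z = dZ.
(14, 278) = (2); d = 2

In the PID Z, (a, b) is generated by gcd(a, b). Compute gcd(278, 14) with the extended Euclidean algorithm, tracking rows (r, s, t) with s·278 + t·14 = r:
  row A: (278, 1, 0)   [1·278 + 0·14 = 278]
  row B: (14, 0, 1)   [0·278 + 1·14 = 14]
  278 = 19·14 + 12   → row C = row A − 19·row B = (12, 1, −19)   [check: 1·278 − 19·14 = 12]
  14 = 1·12 + 2   → row D = row B − 1·row C = (2, −1, 20)   [check: −1·278 + 20·14 = 2]
  12 = 6·2 + 0   → remainder 0, stop. gcd = 2 (last nonzero row D).
So gcd(14, 278) = 2, with Bézout identity −1·278 + 20·14 = 2. Containment (⊇): the Bézout identity exhibits 2 as an element of (14, 278), giving (2) ⊆ (14, 278). Containment (⊆): since 2 | 14 and 2 | 278 (14 = 2·7, 278 = 2·139), every Z-linear combination of 14 and 278 is divisible by 2, so (14, 278) ⊆ (2). Therefore (14, 278) = (2), d = 2.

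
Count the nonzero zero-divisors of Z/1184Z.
Z/1184Z has 607 nonzero zero-divisors

In Z/1184Z each nonzero element is either a unit (gcd with 1184 is 1) or a zero-divisor (gcd > 1). The number of units is φ(1184): factorise 1184 = 2^5 · 37, so φ(1184) = (2^5 − 2^4) · (37 − 1) = 16 · 36 = 576. The nonzero elements number 1184 − 1 = 1183. Hence the nonzero zero-divisors number 1183 − 576 = 607.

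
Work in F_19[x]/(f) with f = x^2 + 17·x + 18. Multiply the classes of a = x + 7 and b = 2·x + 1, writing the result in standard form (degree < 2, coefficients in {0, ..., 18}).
Multiply as integer polynomials: a · b = 2·x^2 + 15·x + 7. Reducing coefficients mod 19: a · b ≡ 2·x^2 + 15·x + 7. Now divide by f(x) = x^2 + 17·x + 18 in F_19[x], eliminating the leading term at each step:
  leading term 2·x^2: subtract (2)·f(x) = 2·x^2 + 15·x + 17, leaving 9 (coefficients mod 19)
The degree is now < 2, so this is the remainder. Hence a · b ≡ 9 in F_19[x]/(f).

Final answer: a · b ≡ 9 (mod f(x))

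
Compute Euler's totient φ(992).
φ(992) = 480

φ is multiplicative, with φ(p^e) = p^e − p^(e−1). Factorise 992 = 2^5 · 31. Then
  φ(992) = (2^5 − 2^4) · (31 − 1) = 16 · 30 = 480.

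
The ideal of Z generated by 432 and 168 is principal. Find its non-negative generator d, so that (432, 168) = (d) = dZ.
In the PID Z, (a, b) is generated by gcd(a, b). Compute gcd(432, 168) with the extended Euclidean algorithm, tracking rows (r, s, t) with s·432 + t·168 = r:
  row A: (432, 1, 0)   [1·432 + 0·168 = 432]
  row B: (168, 0, 1)   [0·432 + 1·168 = 168]
  432 = 2·168 + 96   → row C = row A − 2·row B = (96, 1, −2)   [check: 1·432 − 2·168 = 96]
  168 = 1·96 + 72   → row D = row B − 1·row C = (72, −1, 3)   [check: −1·432 + 3·168 = 72]
  96 = 1·72 + 24   → row E = row C − 1·row D = (24, 2, −5)   [check: 2·432 − 5·168 = 24]
  72 = 3·24 + 0   → remainder 0, stop. gcd = 24 (last nonzero row E).
So gcd(432, 168) = 24, with Bézout identity 2·432 − 5·168 = 24. Containment (⊇): the Bézout identity exhibits 24 as an element of (432, 168), giving (24) ⊆ (432, 168). Containment (⊆): since 24 | 432 and 24 | 168 (432 = 24·18, 168 = 24·7), every Z-linear combination of 432 and 168 is divisible by 24, so (432, 168) ⊆ (24). Therefore (432, 168) = (24), d = 24.

Final answer: (432, 168) = (24); d = 24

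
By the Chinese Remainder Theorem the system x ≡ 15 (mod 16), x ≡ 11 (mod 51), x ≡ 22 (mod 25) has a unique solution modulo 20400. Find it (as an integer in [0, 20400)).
The moduli 16, 51, 25 are pairwise coprime, so by the CRT there is a unique solution mod 16·51·25 = 20400.
Solve by successive substitution. Start with x ≡ 15 (mod 16).
  Combine with x ≡ 11 (mod 51): write x = 15 + 16·t and require 15 + 16·t ≡ 11 (mod 51), i.e. 16·t ≡ 11 − 15 ≡ 47 (mod 51). Since 16^(−1) ≡ 16 (mod 51), t ≡ 16·47 ≡ 38 (mod 51). So x ≡ 15 + 16·38 = 623 (mod 816).
  Combine with x ≡ 22 (mod 25): write x = 623 + 816·t and require 623 + 816·t ≡ 22 (mod 25), i.e. 816·t ≡ 22 − 623 ≡ 24 (mod 25). Since 816^(−1) ≡ 11 (mod 25) (816 ≡ 16 (mod 25)), t ≡ 11·24 ≡ 14 (mod 25). So x ≡ 623 + 816·14 = 12047 (mod 20400).
Unique solution in [0, 20400): x = 12047.

Final answer: x ≡ 12047 (mod 20400); the representative in [0, 20400) is 12047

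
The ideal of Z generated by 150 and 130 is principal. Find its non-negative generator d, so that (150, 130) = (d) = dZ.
(150, 130) = (10); d = 10

In the PID Z, (a, b) is generated by gcd(a, b). Compute gcd(150, 130) with the extended Euclidean algorithm, tracking rows (r, s, t) with s·150 + t·130 = r:
  row A: (150, 1, 0)   [1·150 + 0·130 = 150]
  row B: (130, 0, 1)   [0·150 + 1·130 = 130]
  150 = 1·130 + 20   → row C = row A − 1·row B = (20, 1, −1)   [check: 1·150 − 1·130 = 20]
  130 = 6·20 + 10   → row D = row B − 6·row C = (10, −6, 7)   [check: −6·150 + 7·130 = 10]
  20 = 2·10 + 0   → remainder 0, stop. gcd = 10 (last nonzero row D).
So gcd(150, 130) = 10, with Bézout identity −6·150 + 7·130 = 10. Containment (⊇): the Bézout identity exhibits 10 as an element of (150, 130), giving (10) ⊆ (150, 130). Containment (⊆): since 10 | 150 and 10 | 130 (150 = 10·15, 130 = 10·13), every Z-linear combination of 150 and 130 is divisible by 10, so (150, 130) ⊆ (10). Therefore (150, 130) = (10), d = 10.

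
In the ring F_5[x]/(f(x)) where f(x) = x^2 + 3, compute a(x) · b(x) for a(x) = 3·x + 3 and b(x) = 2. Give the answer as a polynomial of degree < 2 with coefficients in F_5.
a · b ≡ x + 1 (mod f(x))

Multiply as integer polynomials: a · b = 6·x + 6. Reducing coefficients mod 5: a · b ≡ x + 1. This already has degree < 2, so no reduction by f is needed. Hence a · b ≡ x + 1 in F_5[x]/(f).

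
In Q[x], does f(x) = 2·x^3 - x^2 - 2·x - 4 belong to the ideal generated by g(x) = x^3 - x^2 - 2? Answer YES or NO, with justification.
In Q[x] the ideal (g) consists of all multiples of g, so f ∈ (g) iff g | f, i.e. iff the remainder of f on division by g is 0. Divide f by g (g is monic, so eliminate the leading term of the running remainder at each step):
  leading term 2·x^3: subtract (2)·g(x) = 2·x^3 - 2·x^2 - 4, leaving x^2 - 2·x
The remainder r(x) = x^2 - 2·x ≠ 0 (and deg r < deg g), so g ∤ f, i.e. f ∉ (g).

Final answer: NO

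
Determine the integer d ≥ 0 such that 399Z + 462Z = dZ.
In the PID Z, (a, b) is generated by gcd(a, b). Compute gcd(462, 399) with the extended Euclidean algorithm, tracking rows (r, s, t) with s·462 + t·399 = r:
  row A: (462, 1, 0)   [1·462 + 0·399 = 462]
  row B: (399, 0, 1)   [0·462 + 1·399 = 399]
  462 = 1·399 + 63   → row C = row A − 1·row B = (63, 1, −1)   [check: 1·462 − 1·399 = 63]
  399 = 6·63 + 21   → row D = row B − 6·row C = (21, −6, 7)   [check: −6·462 + 7·399 = 21]
  63 = 3·21 + 0   → remainder 0, stop. gcd = 21 (last nonzero row D).
So gcd(399, 462) = 21, with Bézout identity −6·462 + 7·399 = 21. Containment (⊇): the Bézout identity exhibits 21 as an element of (399, 462), giving (21) ⊆ (399, 462). Containment (⊆): since 21 | 399 and 21 | 462 (399 = 21·19, 462 = 21·22), every Z-linear combination of 399 and 462 is divisible by 21, so (399, 462) ⊆ (21). Therefore (399, 462) = (21), d = 21.

Final answer: (399, 462) = (21); d = 21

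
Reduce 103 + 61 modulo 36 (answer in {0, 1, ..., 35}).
20

Reduce the summands first: 103 ≡ 31, 61 ≡ 25 (mod 36), so 103 + 61 ≡ 31 + 25 (mod 36). 31 + 25 = 56; 56 = 1·36 + 20, so (103 + 61) mod 36 = 20.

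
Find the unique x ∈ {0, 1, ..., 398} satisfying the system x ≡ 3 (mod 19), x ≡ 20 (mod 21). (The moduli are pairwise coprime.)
The moduli 19, 21 are pairwise coprime, so by the CRT there is a unique solution mod 19·21 = 399.
Solve by successive substitution. Start with x ≡ 3 (mod 19).
  Combine with x ≡ 20 (mod 21): write x = 3 + 19·t and require 3 + 19·t ≡ 20 (mod 21), i.e. 19·t ≡ 20 − 3 ≡ 17 (mod 21). Since 19^(−1) ≡ 10 (mod 21), t ≡ 10·17 ≡ 2 (mod 21). So x ≡ 3 + 19·2 = 41 (mod 399).
Unique solution in [0, 399): x = 41.

Final answer: x ≡ 41 (mod 399); the representative in [0, 399) is 41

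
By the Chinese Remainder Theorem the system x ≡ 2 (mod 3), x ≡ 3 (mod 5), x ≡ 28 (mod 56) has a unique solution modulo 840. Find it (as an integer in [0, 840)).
x ≡ 308 (mod 840); the representative in [0, 840) is 308

The moduli 3, 5, 56 are pairwise coprime, so by the CRT there is a unique solution mod 3·5·56 = 840.
Solve by successive substitution. Start with x ≡ 2 (mod 3).
  Combine with x ≡ 3 (mod 5): write x = 2 + 3·t and require 2 + 3·t ≡ 3 (mod 5), i.e. 3·t ≡ 3 − 2 ≡ 1 (mod 5). Since 3^(−1) ≡ 2 (mod 5), t ≡ 2·1 ≡ 2 (mod 5). So x ≡ 2 + 3·2 = 8 (mod 15).
  Combine with x ≡ 28 (mod 56): write x = 8 + 15·t and require 8 + 15·t ≡ 28 (mod 56), i.e. 15·t ≡ 28 − 8 ≡ 20 (mod 56). Since 15^(−1) ≡ 15 (mod 56), t ≡ 15·20 ≡ 20 (mod 56). So x ≡ 8 + 15·20 = 308 (mod 840).
Unique solution in [0, 840): x = 308.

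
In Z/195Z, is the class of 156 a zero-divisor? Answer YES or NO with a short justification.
YES

gcd(156, 195) = 39 > 1, so 156 is not a unit in Z/195Z. In Z/nZ every nonzero non-unit is a zero-divisor: explicitly, take b = 195/gcd = 5 ≠ 0 (mod 195); then 156·5 = 780 = 4·195, i.e. 156·5 ≡ 0 (mod 195). So 156 is a zero-divisor.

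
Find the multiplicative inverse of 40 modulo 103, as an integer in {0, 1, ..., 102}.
Apply the extended Euclidean algorithm to (103, 40), tracking rows (r, s, t) with s·103 + t·40 = r. Each division r_prev = q·r_cur + r_new produces the new row as (previous row) − q·(current row):
  row A: (103, 1, 0)   [1·103 + 0·40 = 103]
  row B: (40, 0, 1)   [0·103 + 1·40 = 40]
  103 = 2·40 + 23   → row C = row A − 2·row B = (23, 1, −2)   [check: 1·103 − 2·40 = 23]
  40 = 1·23 + 17   → row D = row B − 1·row C = (17, −1, 3)   [check: −1·103 + 3·40 = 17]
  23 = 1·17 + 6   → row E = row C − 1·row D = (6, 2, −5)   [check: 2·103 − 5·40 = 6]
  17 = 2·6 + 5   → row F = row D − 2·row E = (5, −5, 13)   [check: −5·103 + 13·40 = 5]
  6 = 1·5 + 1   → row G = row E − 1·row F = (1, 7, −18)   [check: 7·103 − 18·40 = 1]
  5 = 5·1 + 0   → remainder 0, stop. gcd = 1 (last nonzero row G).
The gcd is 1, so 40 is invertible mod 103. The last nonzero row gives 7·103 − 18·40 = 1, so t = −18. So 40^(−1) ≡ −18 ≡ 85 (mod 103). Verify: 40 · 85 = 3400 ≡ 1 (mod 103). ✓

Final answer: 40^(−1) ≡ 85 (mod 103)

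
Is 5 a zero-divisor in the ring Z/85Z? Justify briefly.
YES

gcd(5, 85) = 5 > 1, so 5 is not a unit in Z/85Z. In Z/nZ every nonzero non-unit is a zero-divisor: explicitly, take b = 85/gcd = 17 ≠ 0 (mod 85); then 5·17 = 85 = 1·85, i.e. 5·17 ≡ 0 (mod 85). So 5 is a zero-divisor.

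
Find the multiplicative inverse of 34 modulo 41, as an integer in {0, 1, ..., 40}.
34^(−1) ≡ 35 (mod 41)

Apply the extended Euclidean algorithm to (41, 34), tracking rows (r, s, t) with s·41 + t·34 = r. Each division r_prev = q·r_cur + r_new produces the new row as (previous row) − q·(current row):
  row A: (41, 1, 0)   [1·41 + 0·34 = 41]
  row B: (34, 0, 1)   [0·41 + 1·34 = 34]
  41 = 1·34 + 7   → row C = row A − 1·row B = (7, 1, −1)   [check: 1·41 − 1·34 = 7]
  34 = 4·7 + 6   → row D = row B − 4·row C = (6, −4, 5)   [check: −4·41 + 5·34 = 6]
  7 = 1·6 + 1   → row E = row C − 1·row D = (1, 5, −6)   [check: 5·41 − 6·34 = 1]
  6 = 6·1 + 0   → remainder 0, stop. gcd = 1 (last nonzero row E).
The gcd is 1, so 34 is invertible mod 41. The last nonzero row gives 5·41 − 6·34 = 1, so t = −6. So 34^(−1) ≡ −6 ≡ 35 (mod 41). Verify: 34 · 35 = 1190 ≡ 1 (mod 41). ✓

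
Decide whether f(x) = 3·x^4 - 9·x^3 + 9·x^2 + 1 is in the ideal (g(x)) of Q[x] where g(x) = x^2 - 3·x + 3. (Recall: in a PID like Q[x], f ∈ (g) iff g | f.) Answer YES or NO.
NO

In Q[x] the ideal (g) consists of all multiples of g, so f ∈ (g) iff g | f, i.e. iff the remainder of f on division by g is 0. Divide f by g (g is monic, so eliminate the leading term of the running remainder at each step):
  leading term 3·x^4: subtract (3·x^2)·g(x) = 3·x^4 - 9·x^3 + 9·x^2, leaving 1
The remainder r(x) = 1 ≠ 0 (and deg r < deg g), so g ∤ f, i.e. f ∉ (g).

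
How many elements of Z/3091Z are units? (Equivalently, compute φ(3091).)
Z/3091Z has φ(3091) = 2800 units

An element a ∈ Z/3091Z is a unit iff gcd(a, 3091) = 1, so the number of units is φ(3091). φ is multiplicative, with φ(p^e) = p^e − p^(e−1). Factorise 3091 = 11 · 281. Then
  φ(3091) = (11 − 1) · (281 − 1) = 10 · 280 = 2800.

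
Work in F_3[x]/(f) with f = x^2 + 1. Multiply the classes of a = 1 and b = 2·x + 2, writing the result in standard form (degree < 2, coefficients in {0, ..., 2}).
Multiply as integer polynomials: a · b = 2·x + 2. Reducing coefficients mod 3: a · b ≡ 2·x + 2. This already has degree < 2, so no reduction by f is needed. Hence a · b ≡ 2·x + 2 in F_3[x]/(f).

Final answer: a · b ≡ 2·x + 2 (mod f(x))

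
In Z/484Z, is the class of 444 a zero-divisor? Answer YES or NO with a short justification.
gcd(444, 484) = 4 > 1, so 444 is not a unit in Z/484Z. In Z/nZ every nonzero non-unit is a zero-divisor: explicitly, take b = 484/gcd = 121 ≠ 0 (mod 484); then 444·121 = 53724 = 111·484, i.e. 444·121 ≡ 0 (mod 484). So 444 is a zero-divisor.

Final answer: YES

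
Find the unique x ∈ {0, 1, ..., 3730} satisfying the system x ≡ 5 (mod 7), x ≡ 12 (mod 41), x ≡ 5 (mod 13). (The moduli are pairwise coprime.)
The moduli 7, 41, 13 are pairwise coprime, so by the CRT there is a unique solution mod 7·41·13 = 3731.
Solve by successive substitution. Start with x ≡ 5 (mod 7).
  Combine with x ≡ 12 (mod 41): write x = 5 + 7·t and require 5 + 7·t ≡ 12 (mod 41), i.e. 7·t ≡ 12 − 5 ≡ 7 (mod 41). Since 7^(−1) ≡ 6 (mod 41), t ≡ 6·7 ≡ 1 (mod 41). So x ≡ 5 + 7·1 = 12 (mod 287).
  Combine with x ≡ 5 (mod 13): write x = 12 + 287·t and require 12 + 287·t ≡ 5 (mod 13), i.e. 287·t ≡ 5 − 12 ≡ 6 (mod 13). Since 287^(−1) ≡ 1 (mod 13) (287 ≡ 1 (mod 13)), t ≡ 1·6 ≡ 6 (mod 13). So x ≡ 12 + 287·6 = 1734 (mod 3731).
Unique solution in [0, 3731): x = 1734.

Final answer: x ≡ 1734 (mod 3731); the representative in [0, 3731) is 1734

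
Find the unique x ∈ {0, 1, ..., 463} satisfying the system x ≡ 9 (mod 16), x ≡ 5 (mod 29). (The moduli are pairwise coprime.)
x ≡ 121 (mod 464); the representative in [0, 464) is 121

The moduli 16, 29 are pairwise coprime, so by the CRT there is a unique solution mod 16·29 = 464.
Solve by successive substitution. Start with x ≡ 9 (mod 16).
  Combine with x ≡ 5 (mod 29): write x = 9 + 16·t and require 9 + 16·t ≡ 5 (mod 29), i.e. 16·t ≡ 5 − 9 ≡ 25 (mod 29). Since 16^(−1) ≡ 20 (mod 29), t ≡ 20·25 ≡ 7 (mod 29). So x ≡ 9 + 16·7 = 121 (mod 464).
Unique solution in [0, 464): x = 121.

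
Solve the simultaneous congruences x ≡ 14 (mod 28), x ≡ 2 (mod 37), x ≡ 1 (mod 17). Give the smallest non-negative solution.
The moduli 28, 37, 17 are pairwise coprime, so by the CRT there is a unique solution mod 28·37·17 = 17612.
Solve by successive substitution. Start with x ≡ 14 (mod 28).
  Combine with x ≡ 2 (mod 37): write x = 14 + 28·t and require 14 + 28·t ≡ 2 (mod 37), i.e. 28·t ≡ 2 − 14 ≡ 25 (mod 37). Since 28^(−1) ≡ 4 (mod 37), t ≡ 4·25 ≡ 26 (mod 37). So x ≡ 14 + 28·26 = 742 (mod 1036).
  Combine with x ≡ 1 (mod 17): write x = 742 + 1036·t and require 742 + 1036·t ≡ 1 (mod 17), i.e. 1036·t ≡ 1 − 742 ≡ 7 (mod 17). Since 1036^(−1) ≡ 16 (mod 17) (1036 ≡ 16 (mod 17)), t ≡ 16·7 ≡ 10 (mod 17). So x ≡ 742 + 1036·10 = 11102 (mod 17612).
Unique solution in [0, 17612): x = 11102.

Final answer: x ≡ 11102 (mod 17612); the representative in [0, 17612) is 11102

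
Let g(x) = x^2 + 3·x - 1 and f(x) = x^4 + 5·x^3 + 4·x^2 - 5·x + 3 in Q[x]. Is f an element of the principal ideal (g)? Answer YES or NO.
NO

In Q[x] the ideal (g) consists of all multiples of g, so f ∈ (g) iff g | f, i.e. iff the remainder of f on division by g is 0. Divide f by g (g is monic, so eliminate the leading term of the running remainder at each step):
  leading term x^4: subtract (x^2)·g(x) = x^4 + 3·x^3 - x^2, leaving 2·x^3 + 5·x^2 - 5·x + 3
  leading term 2·x^3: subtract (2·x)·g(x) = 2·x^3 + 6·x^2 - 2·x, leaving -x^2 - 3·x + 3
  leading term -x^2: subtract (-1)·g(x) = -x^2 - 3·x + 1, leaving 2
The remainder r(x) = 2 ≠ 0 (and deg r < deg g), so g ∤ f, i.e. f ∉ (g).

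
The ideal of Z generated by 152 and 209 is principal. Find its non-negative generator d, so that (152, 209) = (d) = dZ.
(152, 209) = (19); d = 19

In the PID Z, (a, b) is generated by gcd(a, b). Compute gcd(209, 152) with the extended Euclidean algorithm, tracking rows (r, s, t) with s·209 + t·152 = r:
  row A: (209, 1, 0)   [1·209 + 0·152 = 209]
  row B: (152, 0, 1)   [0·209 + 1·152 = 152]
  209 = 1·152 + 57   → row C = row A − 1·row B = (57, 1, −1)   [check: 1·209 − 1·152 = 57]
  152 = 2·57 + 38   → row D = row B − 2·row C = (38, −2, 3)   [check: −2·209 + 3·152 = 38]
  57 = 1·38 + 19   → row E = row C − 1·row D = (19, 3, −4)   [check: 3·209 − 4·152 = 19]
  38 = 2·19 + 0   → remainder 0, stop. gcd = 19 (last nonzero row E).
So gcd(152, 209) = 19, with Bézout identity 3·209 − 4·152 = 19. Containment (⊇): the Bézout identity exhibits 19 as an element of (152, 209), giving (19) ⊆ (152, 209). Containment (⊆): since 19 | 152 and 19 | 209 (152 = 19·8, 209 = 19·11), every Z-linear combination of 152 and 209 is divisible by 19, so (152, 209) ⊆ (19). Therefore (152, 209) = (19), d = 19.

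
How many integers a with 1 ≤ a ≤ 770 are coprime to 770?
240

The number of a ∈ {1, ..., 770} with gcd(a, 770) = 1 is by definition Euler's totient φ(770). φ is multiplicative, with φ(p^e) = p^e − p^(e−1). Factorise 770 = 2 · 5 · 7 · 11. Then
  φ(770) = (2 − 1) · (5 − 1) · (7 − 1) · (11 − 1) = 1 · 4 · 6 · 10 = 240.
So there are 240 such integers.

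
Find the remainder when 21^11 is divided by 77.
Use repeated squaring. Binary(11) = 1011. Walk through the bits of the exponent 11 left-to-right: at each bit after the leading one, square the running value, then multiply by 21 if the bit is 1 (always reducing mod 77):
  bit 1 = 1 (leading): start with 21.
  bit 2 = 0: square 21^2 = 441 ≡ 56 (mod 77).
  bit 3 = 1: square 56^2 = 3136 ≡ 56; bit is 1, so multiply 56·21 = 1176 ≡ 21 (mod 77).
  bit 4 = 1: square 21^2 = 441 ≡ 56; bit is 1, so multiply 56·21 = 1176 ≡ 21 (mod 77).
Final value: 21^11 ≡ 21 (mod 77).

Final answer: 21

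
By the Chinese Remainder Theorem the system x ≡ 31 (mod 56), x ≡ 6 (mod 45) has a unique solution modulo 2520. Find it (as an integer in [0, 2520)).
The moduli 56, 45 are pairwise coprime, so by the CRT there is a unique solution mod 56·45 = 2520.
Solve by successive substitution. Start with x ≡ 31 (mod 56).
  Combine with x ≡ 6 (mod 45): write x = 31 + 56·t and require 31 + 56·t ≡ 6 (mod 45), i.e. 56·t ≡ 6 − 31 ≡ 20 (mod 45). Since 56^(−1) ≡ 41 (mod 45) (56 ≡ 11 (mod 45)), t ≡ 41·20 ≡ 10 (mod 45). So x ≡ 31 + 56·10 = 591 (mod 2520).
Unique solution in [0, 2520): x = 591.

Final answer: x ≡ 591 (mod 2520); the representative in [0, 2520) is 591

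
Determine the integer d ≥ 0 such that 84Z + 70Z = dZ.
(84, 70) = (14); d = 14

In the PID Z, (a, b) is generated by gcd(a, b). Compute gcd(84, 70) with the extended Euclidean algorithm, tracking rows (r, s, t) with s·84 + t·70 = r:
  row A: (84, 1, 0)   [1·84 + 0·70 = 84]
  row B: (70, 0, 1)   [0·84 + 1·70 = 70]
  84 = 1·70 + 14   → row C = row A − 1·row B = (14, 1, −1)   [check: 1·84 − 1·70 = 14]
  70 = 5·14 + 0   → remainder 0, stop. gcd = 14 (last nonzero row C).
So gcd(84, 70) = 14, with Bézout identity 1·84 − 1·70 = 14. Containment (⊇): the Bézout identity exhibits 14 as an element of (84, 70), giving (14) ⊆ (84, 70). Containment (⊆): since 14 | 84 and 14 | 70 (84 = 14·6, 70 = 14·5), every Z-linear combination of 84 and 70 is divisible by 14, so (84, 70) ⊆ (14). Therefore (84, 70) = (14), d = 14.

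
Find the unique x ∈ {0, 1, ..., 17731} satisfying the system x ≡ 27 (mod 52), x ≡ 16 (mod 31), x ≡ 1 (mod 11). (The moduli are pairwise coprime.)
x ≡ 3147 (mod 17732); the representative in [0, 17732) is 3147

The moduli 52, 31, 11 are pairwise coprime, so by the CRT there is a unique solution mod 52·31·11 = 17732.
Solve by successive substitution. Start with x ≡ 27 (mod 52).
  Combine with x ≡ 16 (mod 31): write x = 27 + 52·t and require 27 + 52·t ≡ 16 (mod 31), i.e. 52·t ≡ 16 − 27 ≡ 20 (mod 31). Since 52^(−1) ≡ 3 (mod 31) (52 ≡ 21 (mod 31)), t ≡ 3·20 ≡ 29 (mod 31). So x ≡ 27 + 52·29 = 1535 (mod 1612).
  Combine with x ≡ 1 (mod 11): write x = 1535 + 1612·t and require 1535 + 1612·t ≡ 1 (mod 11), i.e. 1612·t ≡ 1 − 1535 ≡ 6 (mod 11). Since 1612^(−1) ≡ 2 (mod 11) (1612 ≡ 6 (mod 11)), t ≡ 2·6 ≡ 1 (mod 11). So x ≡ 1535 + 1612·1 = 3147 (mod 17732).
Unique solution in [0, 17732): x = 3147.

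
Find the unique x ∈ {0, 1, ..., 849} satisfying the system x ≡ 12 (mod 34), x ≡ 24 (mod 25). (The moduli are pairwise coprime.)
The moduli 34, 25 are pairwise coprime, so by the CRT there is a unique solution mod 34·25 = 850.
Solve by successive substitution. Start with x ≡ 12 (mod 34).
  Combine with x ≡ 24 (mod 25): write x = 12 + 34·t and require 12 + 34·t ≡ 24 (mod 25), i.e. 34·t ≡ 24 − 12 ≡ 12 (mod 25). Since 34^(−1) ≡ 14 (mod 25) (34 ≡ 9 (mod 25)), t ≡ 14·12 ≡ 18 (mod 25). So x ≡ 12 + 34·18 = 624 (mod 850).
Unique solution in [0, 850): x = 624.

Final answer: x ≡ 624 (mod 850); the representative in [0, 850) is 624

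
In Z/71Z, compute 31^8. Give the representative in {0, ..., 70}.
Use repeated squaring. Binary(8) = 1000. Walk through the bits of the exponent 8 left-to-right: at each bit after the leading one, square the running value, then multiply by 31 if the bit is 1 (always reducing mod 71):
  bit 1 = 1 (leading): start with 31.
  bit 2 = 0: square 31^2 = 961 ≡ 38 (mod 71).
  bit 3 = 0: square 38^2 = 1444 ≡ 24 (mod 71).
  bit 4 = 0: square 24^2 = 576 ≡ 8 (mod 71).
Final value: 31^8 ≡ 8 (mod 71).

Final answer: 8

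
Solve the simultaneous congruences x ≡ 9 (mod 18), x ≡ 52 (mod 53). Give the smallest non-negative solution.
The moduli 18, 53 are pairwise coprime, so by the CRT there is a unique solution mod 18·53 = 954.
Solve by successive substitution. Start with x ≡ 9 (mod 18).
  Combine with x ≡ 52 (mod 53): write x = 9 + 18·t and require 9 + 18·t ≡ 52 (mod 53), i.e. 18·t ≡ 52 − 9 ≡ 43 (mod 53). Since 18^(−1) ≡ 3 (mod 53), t ≡ 3·43 ≡ 23 (mod 53). So x ≡ 9 + 18·23 = 423 (mod 954).
Unique solution in [0, 954): x = 423.

Final answer: x ≡ 423 (mod 954); the representative in [0, 954) is 423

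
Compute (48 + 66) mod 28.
2

Reduce the summands first: 48 ≡ 20, 66 ≡ 10 (mod 28), so 48 + 66 ≡ 20 + 10 (mod 28). 20 + 10 = 30; 30 = 1·28 + 2, so (48 + 66) mod 28 = 2.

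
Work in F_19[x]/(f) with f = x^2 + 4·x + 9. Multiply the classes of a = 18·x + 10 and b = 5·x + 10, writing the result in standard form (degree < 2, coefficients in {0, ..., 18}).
a · b ≡ 3·x + 12 (mod f(x))

Multiply as integer polynomials: a · b = 90·x^2 + 230·x + 100. Reducing coefficients mod 19: a · b ≡ 14·x^2 + 2·x + 5. Now divide by f(x) = x^2 + 4·x + 9 in F_19[x], eliminating the leading term at each step:
  leading term 14·x^2: subtract (14)·f(x) = 14·x^2 + 18·x + 12, leaving 3·x + 12 (coefficients mod 19)
The degree is now < 2, so this is the remainder. Hence a · b ≡ 3·x + 12 in F_19[x]/(f).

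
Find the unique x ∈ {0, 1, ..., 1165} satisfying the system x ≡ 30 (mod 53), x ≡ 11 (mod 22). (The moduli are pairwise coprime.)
The moduli 53, 22 are pairwise coprime, so by the CRT there is a unique solution mod 53·22 = 1166.
Solve by successive substitution. Start with x ≡ 30 (mod 53).
  Combine with x ≡ 11 (mod 22): write x = 30 + 53·t and require 30 + 53·t ≡ 11 (mod 22), i.e. 53·t ≡ 11 − 30 ≡ 3 (mod 22). Since 53^(−1) ≡ 5 (mod 22) (53 ≡ 9 (mod 22)), t ≡ 5·3 ≡ 15 (mod 22). So x ≡ 30 + 53·15 = 825 (mod 1166).
Unique solution in [0, 1166): x = 825.

Final answer: x ≡ 825 (mod 1166); the representative in [0, 1166) is 825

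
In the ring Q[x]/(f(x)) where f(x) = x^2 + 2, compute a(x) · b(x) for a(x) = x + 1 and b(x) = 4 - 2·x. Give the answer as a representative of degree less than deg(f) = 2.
First multiply in Q[x] without reducing: a · b = -2·x^2 + 2·x + 4. Now divide by f(x) = x^2 + 2, eliminating the leading term at each step:
  leading term -2·x^2: subtract (-2)·f(x) = -2·x^2 - 4, leaving 2·x + 8
The degree is now < 2, so this is the remainder. Hence a · b ≡ 2·x + 8 in Q[x]/(f).

Final answer: a · b ≡ 2·x + 8 (mod f(x))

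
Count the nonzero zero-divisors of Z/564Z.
Z/564Z has 379 nonzero zero-divisors

In Z/564Z each nonzero element is either a unit (gcd with 564 is 1) or a zero-divisor (gcd > 1). The number of units is φ(564): factorise 564 = 2^2 · 3 · 47, so φ(564) = (2^2 − 2^1) · (3 − 1) · (47 − 1) = 2 · 2 · 46 = 184. The nonzero elements number 564 − 1 = 563. Hence the nonzero zero-divisors number 563 − 184 = 379.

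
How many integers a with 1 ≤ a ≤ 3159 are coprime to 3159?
The number of a ∈ {1, ..., 3159} with gcd(a, 3159) = 1 is by definition Euler's totient φ(3159). φ is multiplicative, with φ(p^e) = p^e − p^(e−1). Factorise 3159 = 3^5 · 13. Then
  φ(3159) = (3^5 − 3^4) · (13 − 1) = 162 · 12 = 1944.
So there are 1944 such integers.

Final answer: 1944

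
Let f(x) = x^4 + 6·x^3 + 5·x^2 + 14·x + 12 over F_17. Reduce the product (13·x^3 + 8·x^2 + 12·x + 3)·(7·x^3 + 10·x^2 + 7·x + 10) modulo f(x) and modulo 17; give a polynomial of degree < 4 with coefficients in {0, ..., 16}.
a · b ≡ 7·x^3 + 3·x^2 + 5·x + 4 (mod f(x))

Multiply as integer polynomials: a · b = 91·x^6 + 186·x^5 + 255·x^4 + 327·x^3 + 194·x^2 + 141·x + 30. Reducing coefficients mod 17: a · b ≡ 6·x^6 + 16·x^5 + 4·x^3 + 7·x^2 + 5·x + 13. Now divide by f(x) = x^4 + 6·x^3 + 5·x^2 + 14·x + 12 in F_17[x], eliminating the leading term at each step:
  leading term 6·x^6: subtract (6·x^2)·f(x) = 6·x^6 + 2·x^5 + 13·x^4 + 16·x^3 + 4·x^2, leaving 14·x^5 + 4·x^4 + 5·x^3 + 3·x^2 + 5·x + 13 (coefficients mod 17)
  leading term 14·x^5: subtract (14·x)·f(x) = 14·x^5 + 16·x^4 + 2·x^3 + 9·x^2 + 15·x, leaving 5·x^4 + 3·x^3 + 11·x^2 + 7·x + 13 (coefficients mod 17)
  leading term 5·x^4: subtract (5)·f(x) = 5·x^4 + 13·x^3 + 8·x^2 + 2·x + 9, leaving 7·x^3 + 3·x^2 + 5·x + 4 (coefficients mod 17)
The degree is now < 4, so this is the remainder. Hence a · b ≡ 7·x^3 + 3·x^2 + 5·x + 4 in F_17[x]/(f).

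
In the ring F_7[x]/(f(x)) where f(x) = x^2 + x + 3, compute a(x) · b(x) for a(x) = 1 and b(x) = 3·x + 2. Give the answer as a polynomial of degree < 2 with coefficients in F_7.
Multiply as integer polynomials: a · b = 3·x + 2. Reducing coefficients mod 7: a · b ≡ 3·x + 2. This already has degree < 2, so no reduction by f is needed. Hence a · b ≡ 3·x + 2 in F_7[x]/(f).

Final answer: a · b ≡ 3·x + 2 (mod f(x))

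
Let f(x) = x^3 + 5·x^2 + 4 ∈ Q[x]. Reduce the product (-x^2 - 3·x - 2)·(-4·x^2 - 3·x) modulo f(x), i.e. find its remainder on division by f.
a · b ≡ 42·x^2 - 10·x + 20 (mod f(x))

First multiply in Q[x] without reducing: a · b = 4·x^4 + 15·x^3 + 17·x^2 + 6·x. Now divide by f(x) = x^3 + 5·x^2 + 4, eliminating the leading term at each step:
  leading term 4·x^4: subtract (4·x)·f(x) = 4·x^4 + 20·x^3 + 16·x, leaving -5·x^3 + 17·x^2 - 10·x
  leading term -5·x^3: subtract (-5)·f(x) = -5·x^3 - 25·x^2 - 20, leaving 42·x^2 - 10·x + 20
The degree is now < 3, so this is the remainder. Hence a · b ≡ 42·x^2 - 10·x + 20 in Q[x]/(f).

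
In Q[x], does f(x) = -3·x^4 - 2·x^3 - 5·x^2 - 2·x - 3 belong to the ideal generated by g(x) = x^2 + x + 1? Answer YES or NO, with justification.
YES

In Q[x] the ideal (g) consists of all multiples of g, so f ∈ (g) iff g | f, i.e. iff the remainder of f on division by g is 0. Divide f by g (g is monic, so eliminate the leading term of the running remainder at each step):
  leading term -3·x^4: subtract (-3·x^2)·g(x) = -3·x^4 - 3·x^3 - 3·x^2, leaving x^3 - 2·x^2 - 2·x - 3
  leading term x^3: subtract (x)·g(x) = x^3 + x^2 + x, leaving -3·x^2 - 3·x - 3
  leading term -3·x^2: subtract (-3)·g(x) = -3·x^2 - 3·x - 3, leaving 0
The remainder is 0, so f(x) = g(x) · h(x) with h(x) = -3·x^2 + x - 3. Hence g | f, i.e. f ∈ (g).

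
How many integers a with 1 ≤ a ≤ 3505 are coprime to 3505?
The number of a ∈ {1, ..., 3505} with gcd(a, 3505) = 1 is by definition Euler's totient φ(3505). φ is multiplicative, with φ(p^e) = p^e − p^(e−1). Factorise 3505 = 5 · 701. Then
  φ(3505) = (5 − 1) · (701 − 1) = 4 · 700 = 2800.
So there are 2800 such integers.

Final answer: 2800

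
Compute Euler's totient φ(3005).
φ is multiplicative, with φ(p^e) = p^e − p^(e−1). Factorise 3005 = 5 · 601. Then
  φ(3005) = (5 − 1) · (601 − 1) = 4 · 600 = 2400.

Final answer: φ(3005) = 2400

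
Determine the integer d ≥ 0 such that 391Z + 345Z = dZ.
In the PID Z, (a, b) is generated by gcd(a, b). Compute gcd(391, 345) with the extended Euclidean algorithm, tracking rows (r, s, t) with s·391 + t·345 = r:
  row A: (391, 1, 0)   [1·391 + 0·345 = 391]
  row B: (345, 0, 1)   [0·391 + 1·345 = 345]
  391 = 1·345 + 46   → row C = row A − 1·row B = (46, 1, −1)   [check: 1·391 − 1·345 = 46]
  345 = 7·46 + 23   → row D = row B − 7·row C = (23, −7, 8)   [check: −7·391 + 8·345 = 23]
  46 = 2·23 + 0   → remainder 0, stop. gcd = 23 (last nonzero row D).
So gcd(391, 345) = 23, with Bézout identity −7·391 + 8·345 = 23. Containment (⊇): the Bézout identity exhibits 23 as an element of (391, 345), giving (23) ⊆ (391, 345). Containment (⊆): since 23 | 391 and 23 | 345 (391 = 23·17, 345 = 23·15), every Z-linear combination of 391 and 345 is divisible by 23, so (391, 345) ⊆ (23). Therefore (391, 345) = (23), d = 23.

Final answer: (391, 345) = (23); d = 23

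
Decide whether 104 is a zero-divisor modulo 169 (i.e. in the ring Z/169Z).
YES

gcd(104, 169) = 13 > 1, so 104 is not a unit in Z/169Z. In Z/nZ every nonzero non-unit is a zero-divisor: explicitly, take b = 169/gcd = 13 ≠ 0 (mod 169); then 104·13 = 1352 = 8·169, i.e. 104·13 ≡ 0 (mod 169). So 104 is a zero-divisor.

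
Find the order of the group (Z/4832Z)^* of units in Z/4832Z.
(Z/4832Z)^* consists of the classes a with gcd(a, 4832) = 1, so its order is φ(4832). φ is multiplicative, with φ(p^e) = p^e − p^(e−1). Factorise 4832 = 2^5 · 151. Then
  φ(4832) = (2^5 − 2^4) · (151 − 1) = 16 · 150 = 2400.
Thus |(Z/4832Z)^*| = 2400.

Final answer: |(Z/4832Z)^*| = 2400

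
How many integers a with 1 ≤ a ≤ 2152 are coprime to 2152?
1072

The number of a ∈ {1, ..., 2152} with gcd(a, 2152) = 1 is by definition Euler's totient φ(2152). φ is multiplicative, with φ(p^e) = p^e − p^(e−1). Factorise 2152 = 2^3 · 269. Then
  φ(2152) = (2^3 − 2^2) · (269 − 1) = 4 · 268 = 1072.
So there are 1072 such integers.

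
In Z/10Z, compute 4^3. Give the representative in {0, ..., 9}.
Use repeated squaring. Binary(3) = 11. Walk through the bits of the exponent 3 left-to-right: at each bit after the leading one, square the running value, then multiply by 4 if the bit is 1 (always reducing mod 10):
  bit 1 = 1 (leading): start with 4.
  bit 2 = 1: square 4^2 = 16 ≡ 6; bit is 1, so multiply 6·4 = 24 ≡ 4 (mod 10).
Final value: 4^3 ≡ 4 (mod 10).

Final answer: 4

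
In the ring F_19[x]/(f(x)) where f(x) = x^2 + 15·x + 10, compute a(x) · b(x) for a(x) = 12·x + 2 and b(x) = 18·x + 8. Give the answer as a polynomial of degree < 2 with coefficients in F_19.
Multiply as integer polynomials: a · b = 216·x^2 + 132·x + 16. Reducing coefficients mod 19: a · b ≡ 7·x^2 + 18·x + 16. Now divide by f(x) = x^2 + 15·x + 10 in F_19[x], eliminating the leading term at each step:
  leading term 7·x^2: subtract (7)·f(x) = 7·x^2 + 10·x + 13, leaving 8·x + 3 (coefficients mod 19)
The degree is now < 2, so this is the remainder. Hence a · b ≡ 8·x + 3 in F_19[x]/(f).

Final answer: a · b ≡ 8·x + 3 (mod f(x))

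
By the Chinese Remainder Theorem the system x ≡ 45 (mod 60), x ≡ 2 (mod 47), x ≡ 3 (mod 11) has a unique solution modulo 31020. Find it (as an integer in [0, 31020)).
x ≡ 18285 (mod 31020); the representative in [0, 31020) is 18285

The moduli 60, 47, 11 are pairwise coprime, so by the CRT there is a unique solution mod 60·47·11 = 31020.
Solve by successive substitution. Start with x ≡ 45 (mod 60).
  Combine with x ≡ 2 (mod 47): write x = 45 + 60·t and require 45 + 60·t ≡ 2 (mod 47), i.e. 60·t ≡ 2 − 45 ≡ 4 (mod 47). Since 60^(−1) ≡ 29 (mod 47) (60 ≡ 13 (mod 47)), t ≡ 29·4 ≡ 22 (mod 47). So x ≡ 45 + 60·22 = 1365 (mod 2820).
  Combine with x ≡ 3 (mod 11): write x = 1365 + 2820·t and require 1365 + 2820·t ≡ 3 (mod 11), i.e. 2820·t ≡ 3 − 1365 ≡ 2 (mod 11). Since 2820^(−1) ≡ 3 (mod 11) (2820 ≡ 4 (mod 11)), t ≡ 3·2 ≡ 6 (mod 11). So x ≡ 1365 + 2820·6 = 18285 (mod 31020).
Unique solution in [0, 31020): x = 18285.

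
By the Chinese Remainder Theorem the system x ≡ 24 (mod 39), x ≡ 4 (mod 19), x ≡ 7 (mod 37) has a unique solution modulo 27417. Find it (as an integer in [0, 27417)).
x ≡ 16287 (mod 27417); the representative in [0, 27417) is 16287

The moduli 39, 19, 37 are pairwise coprime, so by the CRT there is a unique solution mod 39·19·37 = 27417.
Solve by successive substitution. Start with x ≡ 24 (mod 39).
  Combine with x ≡ 4 (mod 19): write x = 24 + 39·t and require 24 + 39·t ≡ 4 (mod 19), i.e. 39·t ≡ 4 − 24 ≡ 18 (mod 19). Since 39^(−1) ≡ 1 (mod 19) (39 ≡ 1 (mod 19)), t ≡ 1·18 ≡ 18 (mod 19). So x ≡ 24 + 39·18 = 726 (mod 741).
  Combine with x ≡ 7 (mod 37): write x = 726 + 741·t and require 726 + 741·t ≡ 7 (mod 37), i.e. 741·t ≡ 7 − 726 ≡ 21 (mod 37). Since 741^(−1) ≡ 1 (mod 37) (741 ≡ 1 (mod 37)), t ≡ 1·21 ≡ 21 (mod 37). So x ≡ 726 + 741·21 = 16287 (mod 27417).
Unique solution in [0, 27417): x = 16287.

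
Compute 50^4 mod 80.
0

Use repeated squaring. Binary(4) = 100. Walk through the bits of the exponent 4 left-to-right: at each bit after the leading one, square the running value, then multiply by 50 if the bit is 1 (always reducing mod 80):
  bit 1 = 1 (leading): start with 50.
  bit 2 = 0: square 50^2 = 2500 ≡ 20 (mod 80).
  bit 3 = 0: square 20^2 = 400 ≡ 0 (mod 80).
Final value: 50^4 ≡ 0 (mod 80).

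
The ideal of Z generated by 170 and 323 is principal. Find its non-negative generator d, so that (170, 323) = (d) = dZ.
In the PID Z, (a, b) is generated by gcd(a, b). Compute gcd(323, 170) with the extended Euclidean algorithm, tracking rows (r, s, t) with s·323 + t·170 = r:
  row A: (323, 1, 0)   [1·323 + 0·170 = 323]
  row B: (170, 0, 1)   [0·323 + 1·170 = 170]
  323 = 1·170 + 153   → row C = row A − 1·row B = (153, 1, −1)   [check: 1·323 − 1·170 = 153]
  170 = 1·153 + 17   → row D = row B − 1·row C = (17, −1, 2)   [check: −1·323 + 2·170 = 17]
  153 = 9·17 + 0   → remainder 0, stop. gcd = 17 (last nonzero row D).
So gcd(170, 323) = 17, with Bézout identity −1·323 + 2·170 = 17. Containment (⊇): the Bézout identity exhibits 17 as an element of (170, 323), giving (17) ⊆ (170, 323). Containment (⊆): since 17 | 170 and 17 | 323 (170 = 17·10, 323 = 17·19), every Z-linear combination of 170 and 323 is divisible by 17, so (170, 323) ⊆ (17). Therefore (170, 323) = (17), d = 17.

Final answer: (170, 323) = (17); d = 17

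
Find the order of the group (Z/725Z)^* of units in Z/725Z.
|(Z/725Z)^*| = 560

(Z/725Z)^* consists of the classes a with gcd(a, 725) = 1, so its order is φ(725). φ is multiplicative, with φ(p^e) = p^e − p^(e−1). Factorise 725 = 5^2 · 29. Then
  φ(725) = (5^2 − 5^1) · (29 − 1) = 20 · 28 = 560.
Thus |(Z/725Z)^*| = 560.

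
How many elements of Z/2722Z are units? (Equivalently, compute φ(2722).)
An element a ∈ Z/2722Z is a unit iff gcd(a, 2722) = 1, so the number of units is φ(2722). φ is multiplicative, with φ(p^e) = p^e − p^(e−1). Factorise 2722 = 2 · 1361. Then
  φ(2722) = (2 − 1) · (1361 − 1) = 1 · 1360 = 1360.

Final answer: Z/2722Z has φ(2722) = 1360 units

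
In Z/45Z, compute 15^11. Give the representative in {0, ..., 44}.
Use repeated squaring. Binary(11) = 1011. Walk through the bits of the exponent 11 left-to-right: at each bit after the leading one, square the running value, then multiply by 15 if the bit is 1 (always reducing mod 45):
  bit 1 = 1 (leading): start with 15.
  bit 2 = 0: square 15^2 = 225 ≡ 0 (mod 45).
  bit 3 = 1: square 0^2 = 0; bit is 1, so multiply 0·15 = 0 (mod 45).
  bit 4 = 1: square 0^2 = 0; bit is 1, so multiply 0·15 = 0 (mod 45).
Final value: 15^11 ≡ 0 (mod 45).

Final answer: 0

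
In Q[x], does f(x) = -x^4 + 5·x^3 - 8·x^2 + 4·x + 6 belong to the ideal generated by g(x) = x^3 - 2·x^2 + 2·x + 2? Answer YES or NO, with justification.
YES

In Q[x] the ideal (g) consists of all multiples of g, so f ∈ (g) iff g | f, i.e. iff the remainder of f on division by g is 0. Divide f by g (g is monic, so eliminate the leading term of the running remainder at each step):
  leading term -x^4: subtract (-x)·g(x) = -x^4 + 2·x^3 - 2·x^2 - 2·x, leaving 3·x^3 - 6·x^2 + 6·x + 6
  leading term 3·x^3: subtract (3)·g(x) = 3·x^3 - 6·x^2 + 6·x + 6, leaving 0
The remainder is 0, so f(x) = g(x) · h(x) with h(x) = 3 - x. Hence g | f, i.e. f ∈ (g).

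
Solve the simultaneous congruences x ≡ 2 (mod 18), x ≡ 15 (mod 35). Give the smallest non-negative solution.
The moduli 18, 35 are pairwise coprime, so by the CRT there is a unique solution mod 18·35 = 630.
Solve by successive substitution. Start with x ≡ 2 (mod 18).
  Combine with x ≡ 15 (mod 35): write x = 2 + 18·t and require 2 + 18·t ≡ 15 (mod 35), i.e. 18·t ≡ 15 − 2 ≡ 13 (mod 35). Since 18^(−1) ≡ 2 (mod 35), t ≡ 2·13 ≡ 26 (mod 35). So x ≡ 2 + 18·26 = 470 (mod 630).
Unique solution in [0, 630): x = 470.

Final answer: x ≡ 470 (mod 630); the representative in [0, 630) is 470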